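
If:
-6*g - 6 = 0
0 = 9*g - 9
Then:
No Solution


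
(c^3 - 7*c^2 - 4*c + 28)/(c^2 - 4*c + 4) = (c^2 - 5*c - 14)/(c - 2)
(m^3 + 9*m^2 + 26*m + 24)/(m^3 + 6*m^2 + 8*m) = (m + 3)/m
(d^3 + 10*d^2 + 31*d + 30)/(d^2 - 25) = (d^2 + 5*d + 6)/(d - 5)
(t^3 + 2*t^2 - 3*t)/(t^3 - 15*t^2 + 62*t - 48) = t*(t + 3)/(t^2 - 14*t + 48)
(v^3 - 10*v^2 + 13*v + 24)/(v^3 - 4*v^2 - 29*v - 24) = (v - 3)/(v + 3)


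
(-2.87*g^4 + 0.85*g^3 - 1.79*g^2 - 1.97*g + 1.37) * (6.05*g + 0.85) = -17.3635*g^5 + 2.703*g^4 - 10.107*g^3 - 13.44*g^2 + 6.614*g + 1.1645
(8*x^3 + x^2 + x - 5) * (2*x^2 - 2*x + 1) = 16*x^5 - 14*x^4 + 8*x^3 - 11*x^2 + 11*x - 5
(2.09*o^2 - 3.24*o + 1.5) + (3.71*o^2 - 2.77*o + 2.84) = 5.8*o^2 - 6.01*o + 4.34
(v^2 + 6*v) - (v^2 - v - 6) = 7*v + 6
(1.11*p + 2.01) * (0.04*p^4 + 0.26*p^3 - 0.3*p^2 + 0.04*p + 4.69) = 0.0444*p^5 + 0.369*p^4 + 0.1896*p^3 - 0.5586*p^2 + 5.2863*p + 9.4269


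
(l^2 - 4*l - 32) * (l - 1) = l^3 - 5*l^2 - 28*l + 32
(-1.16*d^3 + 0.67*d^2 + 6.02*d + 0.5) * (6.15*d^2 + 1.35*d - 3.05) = -7.134*d^5 + 2.5545*d^4 + 41.4655*d^3 + 9.1585*d^2 - 17.686*d - 1.525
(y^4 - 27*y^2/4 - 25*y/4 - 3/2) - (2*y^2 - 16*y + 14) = y^4 - 35*y^2/4 + 39*y/4 - 31/2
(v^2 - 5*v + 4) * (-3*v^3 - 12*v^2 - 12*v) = -3*v^5 + 3*v^4 + 36*v^3 + 12*v^2 - 48*v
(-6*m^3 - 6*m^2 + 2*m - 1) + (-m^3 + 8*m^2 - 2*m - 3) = -7*m^3 + 2*m^2 - 4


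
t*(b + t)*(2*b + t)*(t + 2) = 2*b^2*t^2 + 4*b^2*t + 3*b*t^3 + 6*b*t^2 + t^4 + 2*t^3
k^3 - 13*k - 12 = (k - 4)*(k + 1)*(k + 3)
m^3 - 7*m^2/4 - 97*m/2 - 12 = (m - 8)*(m + 1/4)*(m + 6)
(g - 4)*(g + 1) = g^2 - 3*g - 4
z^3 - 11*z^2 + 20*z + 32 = (z - 8)*(z - 4)*(z + 1)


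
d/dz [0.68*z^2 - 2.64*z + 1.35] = 1.36*z - 2.64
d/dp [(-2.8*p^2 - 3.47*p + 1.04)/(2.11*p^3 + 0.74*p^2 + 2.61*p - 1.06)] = (5.908*p^4 + 14.6434*p^3 - 11.3234*p^2 + 4.3968*p + 0.9638)/(4.4521*p^6 + 3.1228*p^5 + 11.5618*p^4 - 0.610400000000001*p^3 + 5.2433*p^2 - 5.5332*p + 1.1236)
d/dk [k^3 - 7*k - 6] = 3*k^2 - 7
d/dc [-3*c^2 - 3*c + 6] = -6*c - 3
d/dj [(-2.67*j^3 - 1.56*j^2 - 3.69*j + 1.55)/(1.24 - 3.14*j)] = (16.7676*j^3 - 5.034*j^2 - 3.8688*j + 0.2914)/(9.8596*j^2 - 7.7872*j + 1.5376)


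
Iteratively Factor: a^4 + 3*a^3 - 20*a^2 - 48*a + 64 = (a - 1)*(a^3 + 4*a^2 - 16*a - 64) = (a - 4)*(a - 1)*(a^2 + 8*a + 16) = (a - 4)*(a - 1)*(a + 4)*(a + 4)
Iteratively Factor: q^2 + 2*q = (q + 2)*(q)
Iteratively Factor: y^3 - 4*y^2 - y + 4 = (y + 1)*(y^2 - 5*y + 4) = (y - 4)*(y + 1)*(y - 1)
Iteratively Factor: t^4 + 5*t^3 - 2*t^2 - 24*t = (t + 4)*(t^3 + t^2 - 6*t) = t*(t + 4)*(t^2 + t - 6) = t*(t - 2)*(t + 4)*(t + 3)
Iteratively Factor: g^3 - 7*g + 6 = (g - 2)*(g^2 + 2*g - 3) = (g - 2)*(g - 1)*(g + 3)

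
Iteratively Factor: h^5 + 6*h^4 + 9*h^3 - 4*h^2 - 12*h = (h + 2)*(h^4 + 4*h^3 + h^2 - 6*h) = (h + 2)^2*(h^3 + 2*h^2 - 3*h) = (h - 1)*(h + 2)^2*(h^2 + 3*h) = (h - 1)*(h + 2)^2*(h + 3)*(h)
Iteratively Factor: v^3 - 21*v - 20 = (v + 1)*(v^2 - v - 20) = (v + 1)*(v + 4)*(v - 5)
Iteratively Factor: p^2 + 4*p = (p)*(p + 4)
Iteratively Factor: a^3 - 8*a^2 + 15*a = (a)*(a^2 - 8*a + 15) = a*(a - 3)*(a - 5)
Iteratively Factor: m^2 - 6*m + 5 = (m - 5)*(m - 1)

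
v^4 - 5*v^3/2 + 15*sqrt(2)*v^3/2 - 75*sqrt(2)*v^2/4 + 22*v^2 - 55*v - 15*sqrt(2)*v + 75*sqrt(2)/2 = (v - 5/2)*(v - sqrt(2)/2)*(v + 3*sqrt(2))*(v + 5*sqrt(2))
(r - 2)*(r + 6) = r^2 + 4*r - 12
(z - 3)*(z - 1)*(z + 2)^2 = z^4 - 9*z^2 - 4*z + 12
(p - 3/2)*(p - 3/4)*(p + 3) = p^3 + 3*p^2/4 - 45*p/8 + 27/8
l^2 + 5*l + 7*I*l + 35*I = (l + 5)*(l + 7*I)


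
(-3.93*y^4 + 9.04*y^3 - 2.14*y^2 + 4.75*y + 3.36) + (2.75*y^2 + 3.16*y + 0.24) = -3.93*y^4 + 9.04*y^3 + 0.61*y^2 + 7.91*y + 3.6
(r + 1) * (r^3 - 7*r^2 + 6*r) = r^4 - 6*r^3 - r^2 + 6*r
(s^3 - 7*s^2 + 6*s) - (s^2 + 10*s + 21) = s^3 - 8*s^2 - 4*s - 21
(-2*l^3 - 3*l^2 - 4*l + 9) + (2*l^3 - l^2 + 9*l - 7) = -4*l^2 + 5*l + 2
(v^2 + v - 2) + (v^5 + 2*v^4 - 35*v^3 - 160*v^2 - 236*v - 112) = v^5 + 2*v^4 - 35*v^3 - 159*v^2 - 235*v - 114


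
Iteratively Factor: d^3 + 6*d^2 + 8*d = (d)*(d^2 + 6*d + 8) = d*(d + 4)*(d + 2)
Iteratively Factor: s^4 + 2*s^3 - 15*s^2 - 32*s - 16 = (s + 1)*(s^3 + s^2 - 16*s - 16) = (s - 4)*(s + 1)*(s^2 + 5*s + 4) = (s - 4)*(s + 1)^2*(s + 4)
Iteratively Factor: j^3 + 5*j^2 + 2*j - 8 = (j - 1)*(j^2 + 6*j + 8) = (j - 1)*(j + 2)*(j + 4)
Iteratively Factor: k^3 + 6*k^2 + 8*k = (k + 4)*(k^2 + 2*k) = (k + 2)*(k + 4)*(k)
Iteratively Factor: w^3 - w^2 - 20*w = (w - 5)*(w^2 + 4*w) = w*(w - 5)*(w + 4)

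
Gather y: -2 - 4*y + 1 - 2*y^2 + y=-2*y^2 - 3*y - 1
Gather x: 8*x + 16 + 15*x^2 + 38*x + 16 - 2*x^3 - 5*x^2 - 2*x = -2*x^3 + 10*x^2 + 44*x + 32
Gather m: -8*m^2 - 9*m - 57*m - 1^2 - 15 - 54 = -8*m^2 - 66*m - 70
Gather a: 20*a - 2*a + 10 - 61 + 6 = 18*a - 45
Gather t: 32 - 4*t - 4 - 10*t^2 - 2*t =-10*t^2 - 6*t + 28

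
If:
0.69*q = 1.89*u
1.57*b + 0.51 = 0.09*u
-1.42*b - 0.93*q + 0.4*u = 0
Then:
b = -0.31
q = 0.57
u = 0.21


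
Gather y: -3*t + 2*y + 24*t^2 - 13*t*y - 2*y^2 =24*t^2 - 3*t - 2*y^2 + y*(2 - 13*t)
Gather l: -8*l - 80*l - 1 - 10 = -88*l - 11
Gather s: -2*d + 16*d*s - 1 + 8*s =-2*d + s*(16*d + 8) - 1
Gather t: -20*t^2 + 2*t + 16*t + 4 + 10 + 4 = -20*t^2 + 18*t + 18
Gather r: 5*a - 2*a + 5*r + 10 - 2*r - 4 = 3*a + 3*r + 6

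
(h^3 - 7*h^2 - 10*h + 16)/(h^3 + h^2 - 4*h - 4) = (h^2 - 9*h + 8)/(h^2 - h - 2)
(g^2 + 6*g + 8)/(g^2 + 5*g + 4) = (g + 2)/(g + 1)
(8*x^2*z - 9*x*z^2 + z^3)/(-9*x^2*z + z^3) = (-8*x^2 + 9*x*z - z^2)/(9*x^2 - z^2)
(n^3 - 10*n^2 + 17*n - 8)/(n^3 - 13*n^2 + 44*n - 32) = (n - 1)/(n - 4)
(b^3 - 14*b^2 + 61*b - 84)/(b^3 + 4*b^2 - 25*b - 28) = (b^2 - 10*b + 21)/(b^2 + 8*b + 7)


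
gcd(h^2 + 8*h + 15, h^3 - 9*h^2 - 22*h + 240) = h + 5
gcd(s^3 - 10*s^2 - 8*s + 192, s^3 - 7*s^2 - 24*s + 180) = s - 6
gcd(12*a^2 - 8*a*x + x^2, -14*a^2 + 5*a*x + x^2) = -2*a + x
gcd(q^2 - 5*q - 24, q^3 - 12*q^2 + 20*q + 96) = q - 8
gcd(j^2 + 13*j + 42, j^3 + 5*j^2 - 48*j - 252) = j + 6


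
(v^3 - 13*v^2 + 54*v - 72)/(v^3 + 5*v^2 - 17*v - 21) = (v^2 - 10*v + 24)/(v^2 + 8*v + 7)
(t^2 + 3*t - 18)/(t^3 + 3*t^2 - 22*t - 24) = (t - 3)/(t^2 - 3*t - 4)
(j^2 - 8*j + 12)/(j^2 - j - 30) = (j - 2)/(j + 5)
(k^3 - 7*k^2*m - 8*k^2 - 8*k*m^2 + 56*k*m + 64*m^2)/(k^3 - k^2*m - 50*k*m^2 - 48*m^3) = (k - 8)/(k + 6*m)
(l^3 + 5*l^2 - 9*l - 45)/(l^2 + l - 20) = (l^2 - 9)/(l - 4)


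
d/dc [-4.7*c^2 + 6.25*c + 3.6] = 6.25 - 9.4*c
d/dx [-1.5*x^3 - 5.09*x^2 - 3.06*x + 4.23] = -4.5*x^2 - 10.18*x - 3.06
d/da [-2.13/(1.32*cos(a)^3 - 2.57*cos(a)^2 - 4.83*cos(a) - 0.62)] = (-8.4348*cos(a)^2 + 10.9482*cos(a) + 10.2879)*sin(a)/(-1.32*cos(a)^3 + 2.57*cos(a)^2 + 4.83*cos(a) + 0.62)^2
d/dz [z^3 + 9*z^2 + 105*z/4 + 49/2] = 3*z^2 + 18*z + 105/4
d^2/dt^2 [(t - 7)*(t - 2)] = 2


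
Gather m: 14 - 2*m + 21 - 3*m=35 - 5*m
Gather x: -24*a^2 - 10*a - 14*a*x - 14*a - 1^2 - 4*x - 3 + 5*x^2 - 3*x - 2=-24*a^2 - 24*a + 5*x^2 + x*(-14*a - 7) - 6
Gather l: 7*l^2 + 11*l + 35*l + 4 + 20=7*l^2 + 46*l + 24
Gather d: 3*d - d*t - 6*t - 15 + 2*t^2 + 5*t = d*(3 - t) + 2*t^2 - t - 15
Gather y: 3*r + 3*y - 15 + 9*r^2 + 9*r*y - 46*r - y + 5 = 9*r^2 - 43*r + y*(9*r + 2) - 10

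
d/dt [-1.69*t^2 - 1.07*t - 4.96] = -3.38*t - 1.07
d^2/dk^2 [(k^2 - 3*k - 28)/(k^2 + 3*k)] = 12*(-k^3 - 14*k^2 - 42*k - 42)/(k^3*(k^3 + 9*k^2 + 27*k + 27))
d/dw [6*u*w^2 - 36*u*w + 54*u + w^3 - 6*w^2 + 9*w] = 12*u*w - 36*u + 3*w^2 - 12*w + 9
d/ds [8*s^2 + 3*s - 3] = 16*s + 3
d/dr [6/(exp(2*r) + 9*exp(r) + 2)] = (-12*exp(r) - 54)*exp(r)/(exp(2*r) + 9*exp(r) + 2)^2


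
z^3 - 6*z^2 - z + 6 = (z - 6)*(z - 1)*(z + 1)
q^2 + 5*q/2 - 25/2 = (q - 5/2)*(q + 5)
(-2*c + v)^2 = 4*c^2 - 4*c*v + v^2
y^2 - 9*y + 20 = (y - 5)*(y - 4)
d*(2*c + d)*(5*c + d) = 10*c^2*d + 7*c*d^2 + d^3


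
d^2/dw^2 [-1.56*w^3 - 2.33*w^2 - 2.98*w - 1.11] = -9.36*w - 4.66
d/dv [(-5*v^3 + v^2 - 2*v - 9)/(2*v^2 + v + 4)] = (-10*v^4 - 10*v^3 - 55*v^2 + 44*v + 1)/(4*v^4 + 4*v^3 + 17*v^2 + 8*v + 16)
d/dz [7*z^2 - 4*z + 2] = 14*z - 4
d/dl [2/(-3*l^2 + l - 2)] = 2*(6*l - 1)/(3*l^2 - l + 2)^2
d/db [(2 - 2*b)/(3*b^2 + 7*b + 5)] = 6*(b^2 - 2*b - 4)/(9*b^4 + 42*b^3 + 79*b^2 + 70*b + 25)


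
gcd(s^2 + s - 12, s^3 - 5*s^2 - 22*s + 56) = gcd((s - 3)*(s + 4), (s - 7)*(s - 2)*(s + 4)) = s + 4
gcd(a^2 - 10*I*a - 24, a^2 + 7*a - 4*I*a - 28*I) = a - 4*I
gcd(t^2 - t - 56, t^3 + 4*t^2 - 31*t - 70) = t + 7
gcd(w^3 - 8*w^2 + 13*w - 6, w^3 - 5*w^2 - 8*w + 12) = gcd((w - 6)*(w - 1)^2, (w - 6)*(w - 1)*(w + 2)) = w^2 - 7*w + 6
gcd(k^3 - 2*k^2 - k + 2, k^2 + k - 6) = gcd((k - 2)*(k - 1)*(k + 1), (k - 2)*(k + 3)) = k - 2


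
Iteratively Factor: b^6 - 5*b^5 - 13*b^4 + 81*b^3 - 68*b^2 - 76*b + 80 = (b - 1)*(b^5 - 4*b^4 - 17*b^3 + 64*b^2 - 4*b - 80) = (b - 2)*(b - 1)*(b^4 - 2*b^3 - 21*b^2 + 22*b + 40) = (b - 2)*(b - 1)*(b + 4)*(b^3 - 6*b^2 + 3*b + 10) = (b - 5)*(b - 2)*(b - 1)*(b + 4)*(b^2 - b - 2) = (b - 5)*(b - 2)^2*(b - 1)*(b + 4)*(b + 1)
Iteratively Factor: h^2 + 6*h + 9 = (h + 3)*(h + 3)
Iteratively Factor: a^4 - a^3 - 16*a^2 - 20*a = (a)*(a^3 - a^2 - 16*a - 20) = a*(a + 2)*(a^2 - 3*a - 10) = a*(a + 2)^2*(a - 5)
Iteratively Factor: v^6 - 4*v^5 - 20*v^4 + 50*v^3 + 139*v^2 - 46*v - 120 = (v + 3)*(v^5 - 7*v^4 + v^3 + 47*v^2 - 2*v - 40) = (v - 5)*(v + 3)*(v^4 - 2*v^3 - 9*v^2 + 2*v + 8) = (v - 5)*(v + 2)*(v + 3)*(v^3 - 4*v^2 - v + 4) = (v - 5)*(v + 1)*(v + 2)*(v + 3)*(v^2 - 5*v + 4) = (v - 5)*(v - 4)*(v + 1)*(v + 2)*(v + 3)*(v - 1)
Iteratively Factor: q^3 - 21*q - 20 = (q - 5)*(q^2 + 5*q + 4) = (q - 5)*(q + 1)*(q + 4)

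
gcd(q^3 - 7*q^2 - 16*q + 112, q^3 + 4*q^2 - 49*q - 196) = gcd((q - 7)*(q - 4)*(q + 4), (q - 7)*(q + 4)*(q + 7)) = q^2 - 3*q - 28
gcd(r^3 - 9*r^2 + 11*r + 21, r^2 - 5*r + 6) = r - 3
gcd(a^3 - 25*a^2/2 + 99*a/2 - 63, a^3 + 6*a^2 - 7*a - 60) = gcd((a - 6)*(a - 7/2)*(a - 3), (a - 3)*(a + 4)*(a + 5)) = a - 3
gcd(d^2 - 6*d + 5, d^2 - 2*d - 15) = d - 5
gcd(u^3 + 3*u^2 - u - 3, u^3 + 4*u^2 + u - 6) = u^2 + 2*u - 3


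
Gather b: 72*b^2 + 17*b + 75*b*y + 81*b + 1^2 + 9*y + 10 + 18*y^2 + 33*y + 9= 72*b^2 + b*(75*y + 98) + 18*y^2 + 42*y + 20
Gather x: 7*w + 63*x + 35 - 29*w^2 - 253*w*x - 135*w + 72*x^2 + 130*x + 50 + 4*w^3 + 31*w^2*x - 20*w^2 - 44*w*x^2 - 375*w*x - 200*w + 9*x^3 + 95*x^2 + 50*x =4*w^3 - 49*w^2 - 328*w + 9*x^3 + x^2*(167 - 44*w) + x*(31*w^2 - 628*w + 243) + 85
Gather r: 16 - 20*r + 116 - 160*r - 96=36 - 180*r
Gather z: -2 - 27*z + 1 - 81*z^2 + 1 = -81*z^2 - 27*z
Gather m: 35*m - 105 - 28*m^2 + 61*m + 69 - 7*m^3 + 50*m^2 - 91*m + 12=-7*m^3 + 22*m^2 + 5*m - 24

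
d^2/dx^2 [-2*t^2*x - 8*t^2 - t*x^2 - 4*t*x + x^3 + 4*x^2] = -2*t + 6*x + 8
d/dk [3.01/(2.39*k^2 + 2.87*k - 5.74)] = (-14.3878*k - 8.6387)/(2.39*k^2 + 2.87*k - 5.74)^2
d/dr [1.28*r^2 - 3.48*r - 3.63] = 2.56*r - 3.48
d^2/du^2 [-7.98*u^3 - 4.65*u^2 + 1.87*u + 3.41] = -47.88*u - 9.3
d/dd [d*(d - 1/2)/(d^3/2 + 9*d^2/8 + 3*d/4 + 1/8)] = 4*(-8*d^3 + 16*d^2 + 5*d - 1)/(16*d^5 + 56*d^4 + 73*d^3 + 43*d^2 + 11*d + 1)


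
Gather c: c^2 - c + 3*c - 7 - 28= c^2 + 2*c - 35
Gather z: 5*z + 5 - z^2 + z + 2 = -z^2 + 6*z + 7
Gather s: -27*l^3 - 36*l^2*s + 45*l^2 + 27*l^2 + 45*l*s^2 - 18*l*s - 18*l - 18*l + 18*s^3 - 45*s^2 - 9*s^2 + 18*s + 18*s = -27*l^3 + 72*l^2 - 36*l + 18*s^3 + s^2*(45*l - 54) + s*(-36*l^2 - 18*l + 36)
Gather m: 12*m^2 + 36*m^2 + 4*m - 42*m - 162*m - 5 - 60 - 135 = 48*m^2 - 200*m - 200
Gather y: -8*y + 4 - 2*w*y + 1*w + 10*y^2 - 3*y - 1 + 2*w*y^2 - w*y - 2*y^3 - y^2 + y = w - 2*y^3 + y^2*(2*w + 9) + y*(-3*w - 10) + 3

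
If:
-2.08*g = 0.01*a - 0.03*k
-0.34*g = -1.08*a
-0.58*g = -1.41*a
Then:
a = 0.00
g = 0.00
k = 0.00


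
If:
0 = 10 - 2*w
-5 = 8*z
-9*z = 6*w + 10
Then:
No Solution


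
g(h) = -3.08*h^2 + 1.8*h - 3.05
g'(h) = 1.8 - 6.16*h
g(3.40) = -32.53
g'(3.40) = -19.14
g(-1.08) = -8.59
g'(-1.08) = 8.45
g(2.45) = -17.13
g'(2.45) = -13.29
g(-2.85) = -33.20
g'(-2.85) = 19.36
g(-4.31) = -68.02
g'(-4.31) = 28.35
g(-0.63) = -5.41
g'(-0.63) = 5.68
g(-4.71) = -79.86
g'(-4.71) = 30.81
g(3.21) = -29.01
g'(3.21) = -17.97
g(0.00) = -3.05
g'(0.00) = 1.80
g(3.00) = -25.37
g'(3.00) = -16.68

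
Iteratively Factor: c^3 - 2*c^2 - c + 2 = (c + 1)*(c^2 - 3*c + 2) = (c - 1)*(c + 1)*(c - 2)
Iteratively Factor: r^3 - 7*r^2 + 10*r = (r - 2)*(r^2 - 5*r) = r*(r - 2)*(r - 5)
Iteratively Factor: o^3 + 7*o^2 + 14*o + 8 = (o + 2)*(o^2 + 5*o + 4) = (o + 2)*(o + 4)*(o + 1)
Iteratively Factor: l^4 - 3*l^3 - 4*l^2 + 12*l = (l - 2)*(l^3 - l^2 - 6*l) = (l - 2)*(l + 2)*(l^2 - 3*l) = (l - 3)*(l - 2)*(l + 2)*(l)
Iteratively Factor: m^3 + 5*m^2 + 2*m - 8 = (m - 1)*(m^2 + 6*m + 8) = (m - 1)*(m + 4)*(m + 2)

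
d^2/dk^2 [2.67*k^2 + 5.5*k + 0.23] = 5.34000000000000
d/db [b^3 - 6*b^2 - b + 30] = 3*b^2 - 12*b - 1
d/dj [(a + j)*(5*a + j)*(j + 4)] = 5*a^2 + 12*a*j + 24*a + 3*j^2 + 8*j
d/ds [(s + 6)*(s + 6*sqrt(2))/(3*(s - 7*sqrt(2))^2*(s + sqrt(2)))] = (-s^3 - 19*sqrt(2)*s^2 - 12*s^2 - 114*sqrt(2)*s - 40*s - 84*sqrt(2) + 276)/(3*(s^5 - 19*sqrt(2)*s^4 + 212*s^3 - 140*sqrt(2)*s^2 - 2156*s - 1372*sqrt(2)))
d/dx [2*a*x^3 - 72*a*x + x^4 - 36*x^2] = 6*a*x^2 - 72*a + 4*x^3 - 72*x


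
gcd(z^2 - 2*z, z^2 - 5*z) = z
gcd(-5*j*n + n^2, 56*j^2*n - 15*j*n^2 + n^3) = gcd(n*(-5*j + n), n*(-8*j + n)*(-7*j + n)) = n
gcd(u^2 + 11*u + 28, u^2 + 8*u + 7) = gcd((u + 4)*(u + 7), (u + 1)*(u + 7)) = u + 7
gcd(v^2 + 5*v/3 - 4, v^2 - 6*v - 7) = 1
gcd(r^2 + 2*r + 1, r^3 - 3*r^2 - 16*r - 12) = r + 1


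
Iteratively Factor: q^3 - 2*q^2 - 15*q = (q + 3)*(q^2 - 5*q) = q*(q + 3)*(q - 5)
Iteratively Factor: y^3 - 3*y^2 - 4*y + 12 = (y - 3)*(y^2 - 4) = (y - 3)*(y + 2)*(y - 2)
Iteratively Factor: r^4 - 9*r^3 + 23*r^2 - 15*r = (r)*(r^3 - 9*r^2 + 23*r - 15) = r*(r - 1)*(r^2 - 8*r + 15) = r*(r - 3)*(r - 1)*(r - 5)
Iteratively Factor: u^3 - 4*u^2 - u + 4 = (u - 4)*(u^2 - 1) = (u - 4)*(u - 1)*(u + 1)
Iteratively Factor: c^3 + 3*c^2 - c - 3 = (c + 1)*(c^2 + 2*c - 3) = (c + 1)*(c + 3)*(c - 1)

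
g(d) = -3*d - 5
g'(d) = -3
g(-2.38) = 2.14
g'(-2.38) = -3.00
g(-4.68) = 9.04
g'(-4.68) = -3.00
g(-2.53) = 2.59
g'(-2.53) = -3.00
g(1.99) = -10.97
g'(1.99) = -3.00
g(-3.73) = 6.19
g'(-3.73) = -3.00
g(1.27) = -8.81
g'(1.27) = -3.00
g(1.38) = -9.14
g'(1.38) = -3.00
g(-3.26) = 4.78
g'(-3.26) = -3.00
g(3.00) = -14.00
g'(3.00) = -3.00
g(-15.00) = 40.00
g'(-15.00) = -3.00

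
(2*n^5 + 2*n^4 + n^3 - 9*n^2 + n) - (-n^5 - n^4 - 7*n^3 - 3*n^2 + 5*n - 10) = 3*n^5 + 3*n^4 + 8*n^3 - 6*n^2 - 4*n + 10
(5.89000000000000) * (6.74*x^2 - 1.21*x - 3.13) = 39.6986*x^2 - 7.1269*x - 18.4357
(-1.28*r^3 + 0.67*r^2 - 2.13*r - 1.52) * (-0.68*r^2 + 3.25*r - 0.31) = 0.8704*r^5 - 4.6156*r^4 + 4.0227*r^3 - 6.0966*r^2 - 4.2797*r + 0.4712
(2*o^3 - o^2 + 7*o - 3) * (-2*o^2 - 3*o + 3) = -4*o^5 - 4*o^4 - 5*o^3 - 18*o^2 + 30*o - 9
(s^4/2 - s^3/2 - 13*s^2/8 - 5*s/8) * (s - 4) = s^5/2 - 5*s^4/2 + 3*s^3/8 + 47*s^2/8 + 5*s/2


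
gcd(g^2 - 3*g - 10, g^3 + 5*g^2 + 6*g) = g + 2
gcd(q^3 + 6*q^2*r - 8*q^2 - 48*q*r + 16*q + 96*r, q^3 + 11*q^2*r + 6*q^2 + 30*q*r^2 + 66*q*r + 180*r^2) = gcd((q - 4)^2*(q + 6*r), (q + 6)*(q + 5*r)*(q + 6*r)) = q + 6*r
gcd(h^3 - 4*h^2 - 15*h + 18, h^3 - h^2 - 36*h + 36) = h^2 - 7*h + 6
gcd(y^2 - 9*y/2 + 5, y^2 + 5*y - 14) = y - 2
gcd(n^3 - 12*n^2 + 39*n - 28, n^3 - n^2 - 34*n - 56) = n - 7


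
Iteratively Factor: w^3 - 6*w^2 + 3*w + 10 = (w + 1)*(w^2 - 7*w + 10) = (w - 5)*(w + 1)*(w - 2)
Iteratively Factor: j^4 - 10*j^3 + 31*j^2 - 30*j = (j - 2)*(j^3 - 8*j^2 + 15*j) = (j - 3)*(j - 2)*(j^2 - 5*j) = j*(j - 3)*(j - 2)*(j - 5)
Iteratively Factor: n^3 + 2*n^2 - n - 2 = (n + 2)*(n^2 - 1) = (n - 1)*(n + 2)*(n + 1)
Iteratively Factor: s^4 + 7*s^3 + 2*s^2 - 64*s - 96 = (s + 4)*(s^3 + 3*s^2 - 10*s - 24) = (s + 4)^2*(s^2 - s - 6) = (s + 2)*(s + 4)^2*(s - 3)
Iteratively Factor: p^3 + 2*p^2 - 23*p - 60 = (p + 4)*(p^2 - 2*p - 15) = (p - 5)*(p + 4)*(p + 3)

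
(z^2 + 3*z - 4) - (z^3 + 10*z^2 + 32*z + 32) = -z^3 - 9*z^2 - 29*z - 36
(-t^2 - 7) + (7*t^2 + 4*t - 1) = 6*t^2 + 4*t - 8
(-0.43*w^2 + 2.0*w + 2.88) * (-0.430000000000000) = 0.1849*w^2 - 0.86*w - 1.2384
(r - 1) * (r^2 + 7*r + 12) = r^3 + 6*r^2 + 5*r - 12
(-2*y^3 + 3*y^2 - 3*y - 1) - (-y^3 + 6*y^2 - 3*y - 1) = -y^3 - 3*y^2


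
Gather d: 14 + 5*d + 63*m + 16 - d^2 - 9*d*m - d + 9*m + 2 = -d^2 + d*(4 - 9*m) + 72*m + 32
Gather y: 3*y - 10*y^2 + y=-10*y^2 + 4*y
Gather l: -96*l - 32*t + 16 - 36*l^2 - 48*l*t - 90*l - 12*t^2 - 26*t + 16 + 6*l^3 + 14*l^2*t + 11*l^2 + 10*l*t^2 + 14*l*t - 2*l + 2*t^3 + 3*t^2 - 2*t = 6*l^3 + l^2*(14*t - 25) + l*(10*t^2 - 34*t - 188) + 2*t^3 - 9*t^2 - 60*t + 32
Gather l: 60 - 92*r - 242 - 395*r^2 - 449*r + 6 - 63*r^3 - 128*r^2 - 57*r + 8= -63*r^3 - 523*r^2 - 598*r - 168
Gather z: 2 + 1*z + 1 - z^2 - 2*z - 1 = -z^2 - z + 2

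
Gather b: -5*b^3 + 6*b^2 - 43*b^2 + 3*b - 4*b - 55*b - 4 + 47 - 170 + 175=-5*b^3 - 37*b^2 - 56*b + 48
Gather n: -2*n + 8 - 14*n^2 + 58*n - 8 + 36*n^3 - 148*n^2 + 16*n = 36*n^3 - 162*n^2 + 72*n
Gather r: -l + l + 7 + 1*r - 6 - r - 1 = 0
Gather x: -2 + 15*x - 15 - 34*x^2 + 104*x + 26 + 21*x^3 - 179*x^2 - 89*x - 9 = 21*x^3 - 213*x^2 + 30*x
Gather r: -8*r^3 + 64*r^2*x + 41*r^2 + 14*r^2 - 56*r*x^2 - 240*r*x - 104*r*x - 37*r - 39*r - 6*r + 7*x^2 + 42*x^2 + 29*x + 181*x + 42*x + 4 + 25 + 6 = -8*r^3 + r^2*(64*x + 55) + r*(-56*x^2 - 344*x - 82) + 49*x^2 + 252*x + 35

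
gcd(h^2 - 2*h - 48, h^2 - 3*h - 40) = h - 8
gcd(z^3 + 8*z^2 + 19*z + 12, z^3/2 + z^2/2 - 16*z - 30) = 1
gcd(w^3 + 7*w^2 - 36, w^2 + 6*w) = w + 6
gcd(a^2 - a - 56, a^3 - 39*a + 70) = a + 7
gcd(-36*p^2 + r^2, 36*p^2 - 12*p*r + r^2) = 6*p - r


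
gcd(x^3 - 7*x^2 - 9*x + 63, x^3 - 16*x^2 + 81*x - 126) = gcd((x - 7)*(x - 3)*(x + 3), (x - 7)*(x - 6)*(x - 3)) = x^2 - 10*x + 21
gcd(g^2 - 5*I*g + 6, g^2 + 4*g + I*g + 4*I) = g + I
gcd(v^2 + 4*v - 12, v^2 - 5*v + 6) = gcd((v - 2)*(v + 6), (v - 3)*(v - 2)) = v - 2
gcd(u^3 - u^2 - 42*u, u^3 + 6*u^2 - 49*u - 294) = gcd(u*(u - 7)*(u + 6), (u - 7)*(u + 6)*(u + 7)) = u^2 - u - 42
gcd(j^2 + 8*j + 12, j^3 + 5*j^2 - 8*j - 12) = j + 6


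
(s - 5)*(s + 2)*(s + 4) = s^3 + s^2 - 22*s - 40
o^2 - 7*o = o*(o - 7)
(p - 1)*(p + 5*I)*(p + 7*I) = p^3 - p^2 + 12*I*p^2 - 35*p - 12*I*p + 35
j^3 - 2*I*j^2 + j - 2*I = (j - 2*I)*(j - I)*(j + I)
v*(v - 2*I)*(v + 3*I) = v^3 + I*v^2 + 6*v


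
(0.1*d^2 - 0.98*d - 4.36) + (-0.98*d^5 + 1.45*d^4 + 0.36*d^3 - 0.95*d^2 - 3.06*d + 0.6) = -0.98*d^5 + 1.45*d^4 + 0.36*d^3 - 0.85*d^2 - 4.04*d - 3.76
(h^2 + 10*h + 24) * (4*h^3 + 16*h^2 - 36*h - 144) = 4*h^5 + 56*h^4 + 220*h^3 - 120*h^2 - 2304*h - 3456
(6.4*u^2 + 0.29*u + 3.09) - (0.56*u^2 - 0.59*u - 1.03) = 5.84*u^2 + 0.88*u + 4.12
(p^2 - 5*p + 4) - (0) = p^2 - 5*p + 4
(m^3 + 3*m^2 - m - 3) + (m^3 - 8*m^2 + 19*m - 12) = 2*m^3 - 5*m^2 + 18*m - 15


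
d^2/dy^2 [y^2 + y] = 2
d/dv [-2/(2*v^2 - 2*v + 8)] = (2*v - 1)/(v^2 - v + 4)^2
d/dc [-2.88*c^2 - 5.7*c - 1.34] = -5.76*c - 5.7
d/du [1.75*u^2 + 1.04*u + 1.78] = 3.5*u + 1.04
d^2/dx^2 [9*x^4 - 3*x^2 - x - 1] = 108*x^2 - 6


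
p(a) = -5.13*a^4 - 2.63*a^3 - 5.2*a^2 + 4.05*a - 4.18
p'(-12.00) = 34451.25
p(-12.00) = -102632.62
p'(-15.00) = 67639.80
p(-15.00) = -252064.93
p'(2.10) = -242.62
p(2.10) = -142.73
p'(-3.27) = 671.19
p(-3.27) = -567.62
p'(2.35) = -330.27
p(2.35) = -213.97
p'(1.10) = -44.25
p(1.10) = -17.03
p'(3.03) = -670.73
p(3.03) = -545.21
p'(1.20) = -55.25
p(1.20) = -21.99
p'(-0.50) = 9.84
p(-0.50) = -7.50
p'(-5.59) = 3400.01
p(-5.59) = -4739.07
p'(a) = -20.52*a^3 - 7.89*a^2 - 10.4*a + 4.05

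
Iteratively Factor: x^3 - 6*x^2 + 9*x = (x - 3)*(x^2 - 3*x) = x*(x - 3)*(x - 3)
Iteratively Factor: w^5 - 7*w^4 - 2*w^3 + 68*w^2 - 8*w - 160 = (w - 5)*(w^4 - 2*w^3 - 12*w^2 + 8*w + 32) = (w - 5)*(w - 2)*(w^3 - 12*w - 16) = (w - 5)*(w - 4)*(w - 2)*(w^2 + 4*w + 4) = (w - 5)*(w - 4)*(w - 2)*(w + 2)*(w + 2)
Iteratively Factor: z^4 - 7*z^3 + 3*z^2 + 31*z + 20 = (z + 1)*(z^3 - 8*z^2 + 11*z + 20) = (z - 4)*(z + 1)*(z^2 - 4*z - 5) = (z - 5)*(z - 4)*(z + 1)*(z + 1)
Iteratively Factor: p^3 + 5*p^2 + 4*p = (p + 4)*(p^2 + p) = p*(p + 4)*(p + 1)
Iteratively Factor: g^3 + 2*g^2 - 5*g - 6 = (g - 2)*(g^2 + 4*g + 3) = (g - 2)*(g + 3)*(g + 1)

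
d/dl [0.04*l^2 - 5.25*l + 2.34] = 0.08*l - 5.25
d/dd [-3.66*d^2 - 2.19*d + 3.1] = -7.32*d - 2.19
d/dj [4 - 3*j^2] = -6*j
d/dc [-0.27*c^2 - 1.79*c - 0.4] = -0.54*c - 1.79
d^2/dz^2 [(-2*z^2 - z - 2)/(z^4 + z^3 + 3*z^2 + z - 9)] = 2*(-6*z^8 - 12*z^7 - 24*z^6 - 30*z^5 - 282*z^4 - 270*z^3 - 384*z^2 - 153*z - 227)/(z^12 + 3*z^11 + 12*z^10 + 22*z^9 + 15*z^8 - 6*z^7 - 141*z^6 - 186*z^5 - 45*z^4 + 82*z^3 + 702*z^2 + 243*z - 729)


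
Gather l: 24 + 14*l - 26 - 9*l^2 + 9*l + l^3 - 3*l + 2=l^3 - 9*l^2 + 20*l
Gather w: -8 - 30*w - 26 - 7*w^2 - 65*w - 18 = -7*w^2 - 95*w - 52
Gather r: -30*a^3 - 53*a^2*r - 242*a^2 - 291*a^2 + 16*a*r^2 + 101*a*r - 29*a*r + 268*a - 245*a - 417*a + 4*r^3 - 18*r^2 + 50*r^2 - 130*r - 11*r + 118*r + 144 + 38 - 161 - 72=-30*a^3 - 533*a^2 - 394*a + 4*r^3 + r^2*(16*a + 32) + r*(-53*a^2 + 72*a - 23) - 51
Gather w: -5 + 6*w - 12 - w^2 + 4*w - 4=-w^2 + 10*w - 21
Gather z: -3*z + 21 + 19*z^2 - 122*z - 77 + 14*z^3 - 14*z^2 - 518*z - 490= 14*z^3 + 5*z^2 - 643*z - 546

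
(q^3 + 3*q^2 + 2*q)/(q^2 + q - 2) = q*(q + 1)/(q - 1)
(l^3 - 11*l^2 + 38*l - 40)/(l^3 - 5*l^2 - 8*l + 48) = (l^2 - 7*l + 10)/(l^2 - l - 12)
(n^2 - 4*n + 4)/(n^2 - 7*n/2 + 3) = 2*(n - 2)/(2*n - 3)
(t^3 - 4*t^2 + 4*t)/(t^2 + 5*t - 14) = t*(t - 2)/(t + 7)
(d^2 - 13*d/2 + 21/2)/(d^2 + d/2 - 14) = (d - 3)/(d + 4)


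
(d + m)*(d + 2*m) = d^2 + 3*d*m + 2*m^2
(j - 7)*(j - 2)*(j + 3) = j^3 - 6*j^2 - 13*j + 42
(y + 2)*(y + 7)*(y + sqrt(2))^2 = y^4 + 2*sqrt(2)*y^3 + 9*y^3 + 16*y^2 + 18*sqrt(2)*y^2 + 18*y + 28*sqrt(2)*y + 28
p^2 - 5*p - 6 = (p - 6)*(p + 1)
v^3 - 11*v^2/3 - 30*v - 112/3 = (v - 8)*(v + 2)*(v + 7/3)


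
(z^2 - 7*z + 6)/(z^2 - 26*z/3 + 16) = 3*(z - 1)/(3*z - 8)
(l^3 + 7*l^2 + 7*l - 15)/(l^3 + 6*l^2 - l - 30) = (l - 1)/(l - 2)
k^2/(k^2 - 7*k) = k/(k - 7)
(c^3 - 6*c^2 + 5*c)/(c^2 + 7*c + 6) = c*(c^2 - 6*c + 5)/(c^2 + 7*c + 6)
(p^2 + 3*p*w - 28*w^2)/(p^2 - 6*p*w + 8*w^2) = (p + 7*w)/(p - 2*w)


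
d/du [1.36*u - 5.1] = 1.36000000000000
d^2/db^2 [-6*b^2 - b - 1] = -12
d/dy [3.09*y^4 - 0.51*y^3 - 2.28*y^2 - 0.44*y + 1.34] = 12.36*y^3 - 1.53*y^2 - 4.56*y - 0.44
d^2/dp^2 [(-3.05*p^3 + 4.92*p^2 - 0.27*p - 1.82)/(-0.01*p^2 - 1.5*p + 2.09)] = (4.33680868994202e-19*p^5 + 1.11022302462516e-16*p^4 + 14.000144*p^3 - 57.986376*p^2 + 80.133888*p - 33.023128)/(1.0e-6*p^6 + 0.00045*p^5 + 0.066873*p^4 + 3.1869*p^3 - 13.976457*p^2 + 19.65645*p - 9.129329)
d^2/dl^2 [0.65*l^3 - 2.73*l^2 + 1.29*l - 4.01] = 3.9*l - 5.46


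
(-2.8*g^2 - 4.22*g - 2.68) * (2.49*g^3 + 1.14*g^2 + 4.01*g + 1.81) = -6.972*g^5 - 13.6998*g^4 - 22.712*g^3 - 25.0454*g^2 - 18.385*g - 4.8508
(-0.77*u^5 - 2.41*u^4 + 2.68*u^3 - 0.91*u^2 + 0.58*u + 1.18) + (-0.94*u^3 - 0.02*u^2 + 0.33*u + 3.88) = -0.77*u^5 - 2.41*u^4 + 1.74*u^3 - 0.93*u^2 + 0.91*u + 5.06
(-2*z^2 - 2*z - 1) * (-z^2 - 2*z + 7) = 2*z^4 + 6*z^3 - 9*z^2 - 12*z - 7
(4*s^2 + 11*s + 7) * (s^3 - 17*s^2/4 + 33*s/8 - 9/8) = 4*s^5 - 6*s^4 - 93*s^3/4 + 89*s^2/8 + 33*s/2 - 63/8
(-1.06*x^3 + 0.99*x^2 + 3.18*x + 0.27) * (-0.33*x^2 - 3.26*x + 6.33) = 0.3498*x^5 + 3.1289*x^4 - 10.9866*x^3 - 4.1892*x^2 + 19.2492*x + 1.7091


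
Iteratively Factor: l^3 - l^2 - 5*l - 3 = (l + 1)*(l^2 - 2*l - 3) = (l - 3)*(l + 1)*(l + 1)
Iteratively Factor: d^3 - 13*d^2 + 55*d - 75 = (d - 5)*(d^2 - 8*d + 15) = (d - 5)*(d - 3)*(d - 5)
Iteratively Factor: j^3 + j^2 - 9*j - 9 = (j - 3)*(j^2 + 4*j + 3) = (j - 3)*(j + 1)*(j + 3)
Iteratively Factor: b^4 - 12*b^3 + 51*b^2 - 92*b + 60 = (b - 2)*(b^3 - 10*b^2 + 31*b - 30) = (b - 3)*(b - 2)*(b^2 - 7*b + 10) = (b - 5)*(b - 3)*(b - 2)*(b - 2)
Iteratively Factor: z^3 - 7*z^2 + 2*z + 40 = (z - 4)*(z^2 - 3*z - 10) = (z - 4)*(z + 2)*(z - 5)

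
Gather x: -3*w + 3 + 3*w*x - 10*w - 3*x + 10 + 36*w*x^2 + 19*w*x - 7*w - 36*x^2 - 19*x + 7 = -20*w + x^2*(36*w - 36) + x*(22*w - 22) + 20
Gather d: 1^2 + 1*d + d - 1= 2*d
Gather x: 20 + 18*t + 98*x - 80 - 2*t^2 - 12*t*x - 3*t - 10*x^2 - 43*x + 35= -2*t^2 + 15*t - 10*x^2 + x*(55 - 12*t) - 25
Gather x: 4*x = 4*x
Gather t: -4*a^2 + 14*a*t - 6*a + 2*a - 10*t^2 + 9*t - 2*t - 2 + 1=-4*a^2 - 4*a - 10*t^2 + t*(14*a + 7) - 1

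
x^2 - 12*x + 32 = (x - 8)*(x - 4)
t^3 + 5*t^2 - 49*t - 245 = (t - 7)*(t + 5)*(t + 7)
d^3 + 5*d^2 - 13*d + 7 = (d - 1)^2*(d + 7)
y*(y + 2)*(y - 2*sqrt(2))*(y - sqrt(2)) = y^4 - 3*sqrt(2)*y^3 + 2*y^3 - 6*sqrt(2)*y^2 + 4*y^2 + 8*y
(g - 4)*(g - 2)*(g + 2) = g^3 - 4*g^2 - 4*g + 16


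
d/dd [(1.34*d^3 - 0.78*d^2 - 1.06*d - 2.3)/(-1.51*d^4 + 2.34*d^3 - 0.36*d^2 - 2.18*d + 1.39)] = (2.0234*d^6 - 2.3556*d^5 - 3.459*d^4 - 14.7736*d^3 + 23.0526*d^2 - 3.8244*d - 6.4874)/(2.2801*d^8 - 7.0668*d^7 + 6.5628*d^6 + 4.8988*d^5 - 14.2706*d^4 + 8.0748*d^3 + 3.7516*d^2 - 6.0604*d + 1.9321)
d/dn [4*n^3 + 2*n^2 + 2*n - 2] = 12*n^2 + 4*n + 2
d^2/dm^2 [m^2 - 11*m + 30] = 2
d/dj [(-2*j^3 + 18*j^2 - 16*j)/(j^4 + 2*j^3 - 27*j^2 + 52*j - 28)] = 2*(j^3 - 14*j^2 - 28*j - 112)/(j^5 + 8*j^4 - 23*j^3 - 134*j^2 + 476*j - 392)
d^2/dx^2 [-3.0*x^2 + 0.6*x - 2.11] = -6.00000000000000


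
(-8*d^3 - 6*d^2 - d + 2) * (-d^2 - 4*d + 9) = 8*d^5 + 38*d^4 - 47*d^3 - 52*d^2 - 17*d + 18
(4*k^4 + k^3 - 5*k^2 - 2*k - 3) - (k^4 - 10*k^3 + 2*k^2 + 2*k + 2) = 3*k^4 + 11*k^3 - 7*k^2 - 4*k - 5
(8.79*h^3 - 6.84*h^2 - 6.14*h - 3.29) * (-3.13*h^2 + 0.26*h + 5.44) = -27.5127*h^5 + 23.6946*h^4 + 65.2574*h^3 - 28.5083*h^2 - 34.257*h - 17.8976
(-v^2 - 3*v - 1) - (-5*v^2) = 4*v^2 - 3*v - 1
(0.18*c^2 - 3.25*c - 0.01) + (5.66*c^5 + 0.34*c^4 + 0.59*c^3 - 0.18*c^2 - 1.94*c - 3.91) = 5.66*c^5 + 0.34*c^4 + 0.59*c^3 - 5.19*c - 3.92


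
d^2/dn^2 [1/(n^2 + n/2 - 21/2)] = 4*(-4*n^2 - 2*n + (4*n + 1)^2 + 42)/(2*n^2 + n - 21)^3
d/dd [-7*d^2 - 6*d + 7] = -14*d - 6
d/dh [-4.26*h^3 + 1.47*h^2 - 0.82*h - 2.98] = -12.78*h^2 + 2.94*h - 0.82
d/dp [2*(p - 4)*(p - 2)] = 4*p - 12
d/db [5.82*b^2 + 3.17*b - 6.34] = 11.64*b + 3.17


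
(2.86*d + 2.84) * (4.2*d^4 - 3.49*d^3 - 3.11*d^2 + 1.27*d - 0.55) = 12.012*d^5 + 1.9466*d^4 - 18.8062*d^3 - 5.2002*d^2 + 2.0338*d - 1.562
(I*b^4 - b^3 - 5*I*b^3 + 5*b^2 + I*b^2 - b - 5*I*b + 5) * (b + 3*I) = I*b^5 - 4*b^4 - 5*I*b^4 + 20*b^3 - 2*I*b^3 - 4*b^2 + 10*I*b^2 + 20*b - 3*I*b + 15*I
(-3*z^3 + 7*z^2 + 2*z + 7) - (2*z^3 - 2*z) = -5*z^3 + 7*z^2 + 4*z + 7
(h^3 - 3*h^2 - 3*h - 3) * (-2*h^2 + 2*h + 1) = -2*h^5 + 8*h^4 + h^3 - 3*h^2 - 9*h - 3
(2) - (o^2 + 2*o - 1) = -o^2 - 2*o + 3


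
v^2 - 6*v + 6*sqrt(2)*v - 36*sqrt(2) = (v - 6)*(v + 6*sqrt(2))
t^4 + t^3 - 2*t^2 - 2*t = t*(t + 1)*(t - sqrt(2))*(t + sqrt(2))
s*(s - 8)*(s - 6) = s^3 - 14*s^2 + 48*s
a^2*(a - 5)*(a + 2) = a^4 - 3*a^3 - 10*a^2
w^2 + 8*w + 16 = (w + 4)^2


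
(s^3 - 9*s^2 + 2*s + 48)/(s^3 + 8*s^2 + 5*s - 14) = (s^2 - 11*s + 24)/(s^2 + 6*s - 7)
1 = 1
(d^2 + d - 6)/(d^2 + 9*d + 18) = (d - 2)/(d + 6)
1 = 1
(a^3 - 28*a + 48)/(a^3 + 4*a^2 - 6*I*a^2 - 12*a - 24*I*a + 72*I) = (a - 4)/(a - 6*I)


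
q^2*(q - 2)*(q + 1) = q^4 - q^3 - 2*q^2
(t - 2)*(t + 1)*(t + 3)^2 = t^4 + 5*t^3 + t^2 - 21*t - 18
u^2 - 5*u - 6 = (u - 6)*(u + 1)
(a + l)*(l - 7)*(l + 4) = a*l^2 - 3*a*l - 28*a + l^3 - 3*l^2 - 28*l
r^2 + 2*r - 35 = (r - 5)*(r + 7)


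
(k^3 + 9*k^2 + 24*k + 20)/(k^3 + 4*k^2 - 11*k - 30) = (k + 2)/(k - 3)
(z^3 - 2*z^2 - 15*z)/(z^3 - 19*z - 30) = z/(z + 2)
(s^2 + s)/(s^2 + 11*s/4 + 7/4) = 4*s/(4*s + 7)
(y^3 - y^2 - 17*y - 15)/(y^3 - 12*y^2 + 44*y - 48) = (y^3 - y^2 - 17*y - 15)/(y^3 - 12*y^2 + 44*y - 48)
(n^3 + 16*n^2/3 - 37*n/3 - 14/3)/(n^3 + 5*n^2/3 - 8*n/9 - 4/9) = 3*(n^2 + 5*n - 14)/(3*n^2 + 4*n - 4)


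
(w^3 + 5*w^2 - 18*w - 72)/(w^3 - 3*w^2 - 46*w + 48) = (w^2 - w - 12)/(w^2 - 9*w + 8)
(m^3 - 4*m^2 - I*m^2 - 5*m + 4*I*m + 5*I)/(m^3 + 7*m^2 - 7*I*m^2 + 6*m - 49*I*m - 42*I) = (m^2 - m*(5 + I) + 5*I)/(m^2 + m*(6 - 7*I) - 42*I)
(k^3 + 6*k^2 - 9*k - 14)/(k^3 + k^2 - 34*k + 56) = (k + 1)/(k - 4)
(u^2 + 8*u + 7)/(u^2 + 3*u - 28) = (u + 1)/(u - 4)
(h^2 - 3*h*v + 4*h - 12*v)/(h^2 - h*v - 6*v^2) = (h + 4)/(h + 2*v)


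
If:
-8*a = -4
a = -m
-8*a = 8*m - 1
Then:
No Solution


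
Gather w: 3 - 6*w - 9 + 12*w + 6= 6*w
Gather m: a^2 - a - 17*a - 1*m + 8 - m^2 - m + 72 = a^2 - 18*a - m^2 - 2*m + 80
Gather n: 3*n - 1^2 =3*n - 1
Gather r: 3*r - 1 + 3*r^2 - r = 3*r^2 + 2*r - 1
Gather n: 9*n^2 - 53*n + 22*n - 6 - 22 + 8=9*n^2 - 31*n - 20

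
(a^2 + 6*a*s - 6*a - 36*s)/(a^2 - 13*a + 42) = (a + 6*s)/(a - 7)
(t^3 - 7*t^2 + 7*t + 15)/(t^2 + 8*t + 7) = (t^2 - 8*t + 15)/(t + 7)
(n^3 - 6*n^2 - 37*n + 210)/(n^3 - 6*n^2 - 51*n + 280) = (n^2 - n - 42)/(n^2 - n - 56)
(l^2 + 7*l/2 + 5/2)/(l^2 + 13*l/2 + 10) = (l + 1)/(l + 4)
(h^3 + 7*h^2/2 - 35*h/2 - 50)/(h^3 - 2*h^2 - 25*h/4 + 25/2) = 2*(h^2 + h - 20)/(2*h^2 - 9*h + 10)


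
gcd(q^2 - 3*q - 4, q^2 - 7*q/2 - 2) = q - 4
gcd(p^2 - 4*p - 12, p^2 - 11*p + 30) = p - 6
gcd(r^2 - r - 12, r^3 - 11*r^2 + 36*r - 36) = 1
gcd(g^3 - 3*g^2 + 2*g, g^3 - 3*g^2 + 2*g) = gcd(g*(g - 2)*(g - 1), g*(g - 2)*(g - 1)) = g^3 - 3*g^2 + 2*g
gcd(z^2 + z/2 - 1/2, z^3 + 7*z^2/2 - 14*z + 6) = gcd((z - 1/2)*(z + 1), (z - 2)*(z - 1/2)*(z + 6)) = z - 1/2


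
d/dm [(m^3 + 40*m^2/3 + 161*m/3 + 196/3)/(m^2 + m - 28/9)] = 3*(3*m^2 - 8*m - 128)/(9*m^2 - 24*m + 16)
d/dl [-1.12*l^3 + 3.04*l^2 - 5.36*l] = -3.36*l^2 + 6.08*l - 5.36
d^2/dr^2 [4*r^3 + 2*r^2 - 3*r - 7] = 24*r + 4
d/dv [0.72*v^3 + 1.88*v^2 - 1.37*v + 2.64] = 2.16*v^2 + 3.76*v - 1.37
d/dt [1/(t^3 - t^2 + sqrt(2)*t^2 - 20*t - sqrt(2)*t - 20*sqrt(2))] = (-3*t^2 - 2*sqrt(2)*t + 2*t + sqrt(2) + 20)/(-t^3 - sqrt(2)*t^2 + t^2 + sqrt(2)*t + 20*t + 20*sqrt(2))^2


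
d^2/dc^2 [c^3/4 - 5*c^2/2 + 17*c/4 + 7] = 3*c/2 - 5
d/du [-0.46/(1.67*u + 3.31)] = 0.7682/(1.67*u + 3.31)^2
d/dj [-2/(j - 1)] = 2/(j - 1)^2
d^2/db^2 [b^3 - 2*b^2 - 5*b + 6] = 6*b - 4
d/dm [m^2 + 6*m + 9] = 2*m + 6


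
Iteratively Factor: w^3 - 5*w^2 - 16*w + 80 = (w - 4)*(w^2 - w - 20) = (w - 5)*(w - 4)*(w + 4)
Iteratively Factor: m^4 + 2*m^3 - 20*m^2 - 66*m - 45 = (m - 5)*(m^3 + 7*m^2 + 15*m + 9) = (m - 5)*(m + 3)*(m^2 + 4*m + 3) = (m - 5)*(m + 3)^2*(m + 1)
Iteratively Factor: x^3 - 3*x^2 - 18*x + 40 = (x - 5)*(x^2 + 2*x - 8) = (x - 5)*(x - 2)*(x + 4)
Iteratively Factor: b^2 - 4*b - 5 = (b + 1)*(b - 5)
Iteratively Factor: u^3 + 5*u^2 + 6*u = (u)*(u^2 + 5*u + 6) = u*(u + 3)*(u + 2)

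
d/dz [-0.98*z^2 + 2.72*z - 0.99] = 2.72 - 1.96*z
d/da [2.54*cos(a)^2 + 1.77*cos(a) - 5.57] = -(5.08*cos(a) + 1.77)*sin(a)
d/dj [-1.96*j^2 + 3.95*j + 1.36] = 3.95 - 3.92*j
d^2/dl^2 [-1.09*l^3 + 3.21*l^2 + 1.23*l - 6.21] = 6.42 - 6.54*l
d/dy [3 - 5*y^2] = -10*y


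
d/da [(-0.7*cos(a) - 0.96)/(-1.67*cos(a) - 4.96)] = -1.8688*sin(a)/(1.67*cos(a) + 4.96)^2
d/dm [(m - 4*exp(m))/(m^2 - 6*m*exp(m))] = (2*m^2*exp(m) - m^2 + 8*m*exp(m) - 24*exp(2*m))/(m^2*(m^2 - 12*m*exp(m) + 36*exp(2*m)))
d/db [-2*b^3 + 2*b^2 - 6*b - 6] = -6*b^2 + 4*b - 6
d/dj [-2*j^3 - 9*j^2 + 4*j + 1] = -6*j^2 - 18*j + 4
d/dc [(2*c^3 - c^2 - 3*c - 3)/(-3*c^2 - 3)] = (-2*c^4 - 9*c^2 - 4*c + 3)/(3*(c^4 + 2*c^2 + 1))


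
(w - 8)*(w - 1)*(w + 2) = w^3 - 7*w^2 - 10*w + 16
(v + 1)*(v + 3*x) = v^2 + 3*v*x + v + 3*x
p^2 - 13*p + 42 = (p - 7)*(p - 6)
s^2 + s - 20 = (s - 4)*(s + 5)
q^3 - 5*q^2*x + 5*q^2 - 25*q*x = q*(q + 5)*(q - 5*x)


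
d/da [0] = 0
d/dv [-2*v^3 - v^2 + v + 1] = -6*v^2 - 2*v + 1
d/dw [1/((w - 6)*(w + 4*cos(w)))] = ((6 - w)*(w + 4*cos(w)) + (w - 6)^2*(4*sin(w) - 1))/((w - 6)^3*(w + 4*cos(w))^2)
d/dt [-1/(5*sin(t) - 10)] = cos(t)/(5*(sin(t) - 2)^2)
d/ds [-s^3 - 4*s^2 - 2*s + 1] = -3*s^2 - 8*s - 2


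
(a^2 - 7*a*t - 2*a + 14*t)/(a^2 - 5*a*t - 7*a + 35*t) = (a^2 - 7*a*t - 2*a + 14*t)/(a^2 - 5*a*t - 7*a + 35*t)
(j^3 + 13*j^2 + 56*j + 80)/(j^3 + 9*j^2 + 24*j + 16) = (j + 5)/(j + 1)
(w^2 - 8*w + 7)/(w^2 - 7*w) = (w - 1)/w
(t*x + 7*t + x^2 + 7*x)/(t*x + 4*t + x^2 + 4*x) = (x + 7)/(x + 4)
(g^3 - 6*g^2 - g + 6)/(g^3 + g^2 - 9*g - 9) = (g^2 - 7*g + 6)/(g^2 - 9)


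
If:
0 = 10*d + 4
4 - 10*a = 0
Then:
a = 2/5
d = -2/5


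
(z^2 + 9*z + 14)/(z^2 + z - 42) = (z + 2)/(z - 6)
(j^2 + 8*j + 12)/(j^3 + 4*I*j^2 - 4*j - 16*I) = (j + 6)/(j^2 + j*(-2 + 4*I) - 8*I)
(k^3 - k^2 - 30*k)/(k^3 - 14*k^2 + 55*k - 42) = k*(k + 5)/(k^2 - 8*k + 7)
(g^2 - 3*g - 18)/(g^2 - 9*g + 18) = (g + 3)/(g - 3)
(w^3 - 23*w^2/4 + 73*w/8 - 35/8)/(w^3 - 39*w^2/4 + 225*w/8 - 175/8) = (w - 1)/(w - 5)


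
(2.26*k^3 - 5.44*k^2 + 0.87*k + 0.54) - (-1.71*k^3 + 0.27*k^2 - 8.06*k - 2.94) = 3.97*k^3 - 5.71*k^2 + 8.93*k + 3.48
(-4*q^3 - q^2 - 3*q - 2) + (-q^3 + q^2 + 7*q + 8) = -5*q^3 + 4*q + 6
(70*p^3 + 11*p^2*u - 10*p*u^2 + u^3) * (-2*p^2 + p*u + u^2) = -140*p^5 + 48*p^4*u + 101*p^3*u^2 - p^2*u^3 - 9*p*u^4 + u^5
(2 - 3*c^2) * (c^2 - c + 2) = -3*c^4 + 3*c^3 - 4*c^2 - 2*c + 4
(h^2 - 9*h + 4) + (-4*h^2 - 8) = -3*h^2 - 9*h - 4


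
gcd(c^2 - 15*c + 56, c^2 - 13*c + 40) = c - 8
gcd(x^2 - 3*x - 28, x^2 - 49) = x - 7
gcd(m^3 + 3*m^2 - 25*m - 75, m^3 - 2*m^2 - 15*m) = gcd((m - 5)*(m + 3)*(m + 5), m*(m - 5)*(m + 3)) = m^2 - 2*m - 15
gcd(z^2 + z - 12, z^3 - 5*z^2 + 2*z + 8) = 1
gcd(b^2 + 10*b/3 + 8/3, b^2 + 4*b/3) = b + 4/3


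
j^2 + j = j*(j + 1)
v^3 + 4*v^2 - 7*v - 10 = (v - 2)*(v + 1)*(v + 5)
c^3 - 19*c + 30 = (c - 3)*(c - 2)*(c + 5)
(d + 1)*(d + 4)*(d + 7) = d^3 + 12*d^2 + 39*d + 28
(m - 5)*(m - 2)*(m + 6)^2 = m^4 + 5*m^3 - 38*m^2 - 132*m + 360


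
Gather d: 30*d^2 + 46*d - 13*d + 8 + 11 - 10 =30*d^2 + 33*d + 9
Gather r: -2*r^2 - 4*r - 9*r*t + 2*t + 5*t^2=-2*r^2 + r*(-9*t - 4) + 5*t^2 + 2*t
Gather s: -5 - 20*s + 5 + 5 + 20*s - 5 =0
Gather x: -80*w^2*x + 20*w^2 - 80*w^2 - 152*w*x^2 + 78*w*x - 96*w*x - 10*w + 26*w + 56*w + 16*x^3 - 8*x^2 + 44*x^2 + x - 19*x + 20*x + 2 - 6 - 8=-60*w^2 + 72*w + 16*x^3 + x^2*(36 - 152*w) + x*(-80*w^2 - 18*w + 2) - 12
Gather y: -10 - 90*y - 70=-90*y - 80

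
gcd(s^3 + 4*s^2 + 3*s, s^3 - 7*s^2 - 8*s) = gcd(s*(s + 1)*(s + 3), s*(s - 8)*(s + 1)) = s^2 + s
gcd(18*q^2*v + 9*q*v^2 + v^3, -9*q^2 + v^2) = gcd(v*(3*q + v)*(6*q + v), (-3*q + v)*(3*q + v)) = 3*q + v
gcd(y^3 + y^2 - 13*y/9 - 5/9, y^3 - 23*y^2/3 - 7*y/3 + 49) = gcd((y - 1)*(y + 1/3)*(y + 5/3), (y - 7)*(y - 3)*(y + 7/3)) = 1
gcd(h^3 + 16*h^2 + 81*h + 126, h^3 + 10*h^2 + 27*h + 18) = h^2 + 9*h + 18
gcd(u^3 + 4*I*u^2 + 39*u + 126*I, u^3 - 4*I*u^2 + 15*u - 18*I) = u^2 - 3*I*u + 18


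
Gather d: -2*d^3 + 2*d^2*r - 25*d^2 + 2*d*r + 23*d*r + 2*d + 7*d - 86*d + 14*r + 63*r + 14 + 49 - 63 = -2*d^3 + d^2*(2*r - 25) + d*(25*r - 77) + 77*r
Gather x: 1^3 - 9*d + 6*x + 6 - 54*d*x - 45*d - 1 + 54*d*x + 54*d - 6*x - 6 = 0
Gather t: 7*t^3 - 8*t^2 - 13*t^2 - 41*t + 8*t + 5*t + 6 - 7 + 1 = 7*t^3 - 21*t^2 - 28*t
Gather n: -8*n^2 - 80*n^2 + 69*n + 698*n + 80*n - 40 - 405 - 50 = -88*n^2 + 847*n - 495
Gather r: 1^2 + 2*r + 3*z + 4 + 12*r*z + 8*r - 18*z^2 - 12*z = r*(12*z + 10) - 18*z^2 - 9*z + 5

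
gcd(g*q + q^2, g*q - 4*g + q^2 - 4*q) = g + q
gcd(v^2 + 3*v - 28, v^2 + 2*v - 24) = v - 4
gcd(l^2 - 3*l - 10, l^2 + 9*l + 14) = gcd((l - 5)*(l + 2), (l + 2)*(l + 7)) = l + 2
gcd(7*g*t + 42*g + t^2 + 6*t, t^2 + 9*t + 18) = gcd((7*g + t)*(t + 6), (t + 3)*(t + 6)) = t + 6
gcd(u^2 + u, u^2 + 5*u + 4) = u + 1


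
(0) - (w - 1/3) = 1/3 - w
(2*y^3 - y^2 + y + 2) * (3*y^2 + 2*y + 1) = 6*y^5 + y^4 + 3*y^3 + 7*y^2 + 5*y + 2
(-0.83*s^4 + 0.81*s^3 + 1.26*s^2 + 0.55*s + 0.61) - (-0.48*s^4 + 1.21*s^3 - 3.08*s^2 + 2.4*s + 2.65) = -0.35*s^4 - 0.4*s^3 + 4.34*s^2 - 1.85*s - 2.04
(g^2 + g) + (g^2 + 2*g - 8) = 2*g^2 + 3*g - 8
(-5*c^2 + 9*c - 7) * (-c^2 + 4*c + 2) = 5*c^4 - 29*c^3 + 33*c^2 - 10*c - 14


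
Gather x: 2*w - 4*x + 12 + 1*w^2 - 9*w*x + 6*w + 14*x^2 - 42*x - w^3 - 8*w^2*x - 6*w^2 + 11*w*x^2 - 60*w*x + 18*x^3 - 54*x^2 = -w^3 - 5*w^2 + 8*w + 18*x^3 + x^2*(11*w - 40) + x*(-8*w^2 - 69*w - 46) + 12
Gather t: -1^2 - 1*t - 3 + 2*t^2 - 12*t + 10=2*t^2 - 13*t + 6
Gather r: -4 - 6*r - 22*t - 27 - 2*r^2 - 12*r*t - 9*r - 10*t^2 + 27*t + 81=-2*r^2 + r*(-12*t - 15) - 10*t^2 + 5*t + 50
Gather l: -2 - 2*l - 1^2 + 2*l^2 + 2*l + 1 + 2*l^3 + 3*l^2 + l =2*l^3 + 5*l^2 + l - 2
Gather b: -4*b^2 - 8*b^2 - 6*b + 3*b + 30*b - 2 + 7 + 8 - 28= -12*b^2 + 27*b - 15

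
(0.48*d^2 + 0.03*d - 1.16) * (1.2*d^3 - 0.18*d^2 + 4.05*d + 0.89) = 0.576*d^5 - 0.0504*d^4 + 0.5466*d^3 + 0.7575*d^2 - 4.6713*d - 1.0324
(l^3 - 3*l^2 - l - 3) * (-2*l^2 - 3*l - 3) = -2*l^5 + 3*l^4 + 8*l^3 + 18*l^2 + 12*l + 9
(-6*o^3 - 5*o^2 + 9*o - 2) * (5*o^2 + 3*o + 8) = -30*o^5 - 43*o^4 - 18*o^3 - 23*o^2 + 66*o - 16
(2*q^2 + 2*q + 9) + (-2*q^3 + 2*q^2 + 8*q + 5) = -2*q^3 + 4*q^2 + 10*q + 14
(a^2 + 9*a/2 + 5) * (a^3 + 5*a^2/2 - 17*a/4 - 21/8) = a^5 + 7*a^4 + 12*a^3 - 37*a^2/4 - 529*a/16 - 105/8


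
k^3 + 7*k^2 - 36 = (k - 2)*(k + 3)*(k + 6)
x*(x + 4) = x^2 + 4*x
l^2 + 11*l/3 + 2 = (l + 2/3)*(l + 3)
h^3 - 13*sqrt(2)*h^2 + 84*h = h*(h - 7*sqrt(2))*(h - 6*sqrt(2))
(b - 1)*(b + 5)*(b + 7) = b^3 + 11*b^2 + 23*b - 35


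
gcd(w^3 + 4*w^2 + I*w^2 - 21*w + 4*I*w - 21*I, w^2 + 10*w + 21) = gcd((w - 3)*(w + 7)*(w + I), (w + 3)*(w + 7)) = w + 7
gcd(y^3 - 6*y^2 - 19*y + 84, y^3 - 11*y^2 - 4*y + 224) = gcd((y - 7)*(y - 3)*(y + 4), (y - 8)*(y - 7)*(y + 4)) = y^2 - 3*y - 28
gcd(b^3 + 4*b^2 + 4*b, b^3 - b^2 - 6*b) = b^2 + 2*b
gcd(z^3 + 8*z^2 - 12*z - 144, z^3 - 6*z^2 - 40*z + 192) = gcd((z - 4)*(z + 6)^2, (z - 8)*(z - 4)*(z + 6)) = z^2 + 2*z - 24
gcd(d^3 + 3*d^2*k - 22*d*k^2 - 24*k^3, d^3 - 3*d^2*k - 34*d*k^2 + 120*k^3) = d^2 + 2*d*k - 24*k^2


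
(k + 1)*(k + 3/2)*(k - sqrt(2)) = k^3 - sqrt(2)*k^2 + 5*k^2/2 - 5*sqrt(2)*k/2 + 3*k/2 - 3*sqrt(2)/2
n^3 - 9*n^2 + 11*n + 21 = (n - 7)*(n - 3)*(n + 1)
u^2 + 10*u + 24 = (u + 4)*(u + 6)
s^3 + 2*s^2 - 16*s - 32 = (s - 4)*(s + 2)*(s + 4)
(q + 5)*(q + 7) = q^2 + 12*q + 35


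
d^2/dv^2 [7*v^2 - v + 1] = 14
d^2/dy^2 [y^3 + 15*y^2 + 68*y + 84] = 6*y + 30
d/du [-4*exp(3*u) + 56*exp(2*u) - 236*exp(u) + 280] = (-12*exp(2*u) + 112*exp(u) - 236)*exp(u)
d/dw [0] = 0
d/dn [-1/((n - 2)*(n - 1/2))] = 2*(4*n - 5)/((n - 2)^2*(2*n - 1)^2)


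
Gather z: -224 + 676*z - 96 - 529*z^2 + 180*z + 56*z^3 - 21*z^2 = 56*z^3 - 550*z^2 + 856*z - 320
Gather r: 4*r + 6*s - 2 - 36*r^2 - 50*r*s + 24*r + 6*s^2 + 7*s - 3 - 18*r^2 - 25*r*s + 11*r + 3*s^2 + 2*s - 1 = -54*r^2 + r*(39 - 75*s) + 9*s^2 + 15*s - 6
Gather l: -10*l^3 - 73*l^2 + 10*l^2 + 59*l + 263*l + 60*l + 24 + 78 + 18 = -10*l^3 - 63*l^2 + 382*l + 120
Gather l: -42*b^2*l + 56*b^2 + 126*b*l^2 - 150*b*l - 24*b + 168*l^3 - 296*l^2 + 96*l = 56*b^2 - 24*b + 168*l^3 + l^2*(126*b - 296) + l*(-42*b^2 - 150*b + 96)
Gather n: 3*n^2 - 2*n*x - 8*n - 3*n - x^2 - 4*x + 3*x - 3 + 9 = 3*n^2 + n*(-2*x - 11) - x^2 - x + 6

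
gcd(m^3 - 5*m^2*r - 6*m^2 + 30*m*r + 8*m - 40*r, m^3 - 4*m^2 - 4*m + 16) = m^2 - 6*m + 8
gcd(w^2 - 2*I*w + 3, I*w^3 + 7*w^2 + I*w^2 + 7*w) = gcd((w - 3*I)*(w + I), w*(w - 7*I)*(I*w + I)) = 1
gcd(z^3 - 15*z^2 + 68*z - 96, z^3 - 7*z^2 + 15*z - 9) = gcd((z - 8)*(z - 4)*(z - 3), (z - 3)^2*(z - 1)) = z - 3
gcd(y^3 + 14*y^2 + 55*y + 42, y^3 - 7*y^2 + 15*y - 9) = 1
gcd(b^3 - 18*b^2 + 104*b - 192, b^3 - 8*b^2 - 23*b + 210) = b - 6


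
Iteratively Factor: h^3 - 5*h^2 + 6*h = (h - 2)*(h^2 - 3*h) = (h - 3)*(h - 2)*(h)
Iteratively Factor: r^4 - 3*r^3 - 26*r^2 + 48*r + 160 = (r + 2)*(r^3 - 5*r^2 - 16*r + 80) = (r - 4)*(r + 2)*(r^2 - r - 20) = (r - 4)*(r + 2)*(r + 4)*(r - 5)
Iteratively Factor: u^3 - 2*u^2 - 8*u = (u - 4)*(u^2 + 2*u) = (u - 4)*(u + 2)*(u)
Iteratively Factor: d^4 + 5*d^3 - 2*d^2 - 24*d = (d - 2)*(d^3 + 7*d^2 + 12*d) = (d - 2)*(d + 3)*(d^2 + 4*d) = d*(d - 2)*(d + 3)*(d + 4)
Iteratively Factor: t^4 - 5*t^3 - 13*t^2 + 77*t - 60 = (t - 3)*(t^3 - 2*t^2 - 19*t + 20) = (t - 3)*(t - 1)*(t^2 - t - 20) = (t - 3)*(t - 1)*(t + 4)*(t - 5)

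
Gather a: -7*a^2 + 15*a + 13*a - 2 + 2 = -7*a^2 + 28*a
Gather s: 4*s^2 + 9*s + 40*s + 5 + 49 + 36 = 4*s^2 + 49*s + 90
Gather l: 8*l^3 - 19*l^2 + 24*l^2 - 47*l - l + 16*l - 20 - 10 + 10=8*l^3 + 5*l^2 - 32*l - 20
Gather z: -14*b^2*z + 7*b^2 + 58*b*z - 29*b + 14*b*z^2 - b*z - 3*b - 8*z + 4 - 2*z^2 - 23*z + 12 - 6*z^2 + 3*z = 7*b^2 - 32*b + z^2*(14*b - 8) + z*(-14*b^2 + 57*b - 28) + 16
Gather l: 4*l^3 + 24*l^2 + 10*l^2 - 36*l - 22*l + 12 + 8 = 4*l^3 + 34*l^2 - 58*l + 20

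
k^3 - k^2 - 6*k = k*(k - 3)*(k + 2)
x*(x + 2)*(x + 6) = x^3 + 8*x^2 + 12*x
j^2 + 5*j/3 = j*(j + 5/3)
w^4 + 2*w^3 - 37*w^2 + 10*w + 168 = (w - 4)*(w - 3)*(w + 2)*(w + 7)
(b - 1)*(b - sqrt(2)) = b^2 - sqrt(2)*b - b + sqrt(2)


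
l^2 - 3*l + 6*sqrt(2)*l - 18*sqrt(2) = (l - 3)*(l + 6*sqrt(2))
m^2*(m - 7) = m^3 - 7*m^2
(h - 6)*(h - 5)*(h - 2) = h^3 - 13*h^2 + 52*h - 60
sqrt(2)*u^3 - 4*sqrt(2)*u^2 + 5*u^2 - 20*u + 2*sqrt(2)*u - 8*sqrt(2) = (u - 4)*(u + 2*sqrt(2))*(sqrt(2)*u + 1)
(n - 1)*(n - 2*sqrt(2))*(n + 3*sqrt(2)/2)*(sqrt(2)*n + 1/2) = sqrt(2)*n^4 - sqrt(2)*n^3 - n^3/2 - 25*sqrt(2)*n^2/4 + n^2/2 - 3*n + 25*sqrt(2)*n/4 + 3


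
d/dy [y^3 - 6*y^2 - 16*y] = 3*y^2 - 12*y - 16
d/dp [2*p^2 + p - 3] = 4*p + 1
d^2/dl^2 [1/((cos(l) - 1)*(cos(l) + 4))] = (-4*sin(l)^4 + 27*sin(l)^2 - 3*cos(l)/4 - 9*cos(3*l)/4 + 3)/((cos(l) - 1)^3*(cos(l) + 4)^3)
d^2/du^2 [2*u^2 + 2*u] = 4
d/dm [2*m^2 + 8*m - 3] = 4*m + 8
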